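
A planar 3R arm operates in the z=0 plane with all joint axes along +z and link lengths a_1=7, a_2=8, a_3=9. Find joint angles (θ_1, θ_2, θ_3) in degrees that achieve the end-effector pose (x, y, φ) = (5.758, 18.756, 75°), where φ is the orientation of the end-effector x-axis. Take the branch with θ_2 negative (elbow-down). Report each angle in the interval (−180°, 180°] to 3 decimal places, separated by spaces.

119.995 -89.993 44.998

wrist centre = target − a_3·(cos φ, sin φ) = (3.4286, 10.0627)
cos θ_2 = (113.0128−7²−8²)/(2·7·8) = 0.0001; θ_2 = -89.9935° (elbow-down)
β = atan2(10.0627,3.4286) = 71.1846°; ψ = atan2(-8.0000,7.0009) = -48.8104°
θ_1 = β − ψ = 119.9950°
θ_3 = φ − θ_1 − θ_2 = 44.9985° (wrapped to (-180°,180°])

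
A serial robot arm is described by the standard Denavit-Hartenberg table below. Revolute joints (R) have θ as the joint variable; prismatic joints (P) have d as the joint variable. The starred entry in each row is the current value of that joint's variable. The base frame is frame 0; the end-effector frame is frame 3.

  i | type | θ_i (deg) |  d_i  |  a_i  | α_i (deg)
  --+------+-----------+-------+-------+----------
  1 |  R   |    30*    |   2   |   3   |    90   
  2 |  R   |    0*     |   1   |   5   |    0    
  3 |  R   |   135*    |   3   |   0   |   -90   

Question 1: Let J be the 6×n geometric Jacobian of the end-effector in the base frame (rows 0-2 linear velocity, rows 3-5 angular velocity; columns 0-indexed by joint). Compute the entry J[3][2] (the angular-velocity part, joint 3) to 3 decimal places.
axis z_2 = (0.5000,-0.8660,0.0000); lever o_n−o_2 = (1.5000,-2.5981,0.0000)
cross product → J_v[:, 2] = (0.0000,0.0000,-0.0000)
J_ω[:, 2] = z_2
entry J[3][2] = 0.5000

0.500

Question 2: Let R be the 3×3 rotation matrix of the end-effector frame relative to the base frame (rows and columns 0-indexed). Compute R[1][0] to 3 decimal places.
End-effector x-axis (col 0 of R) = (-0.6124,-0.3536,0.7071)
R[1][0] = -0.3536

-0.354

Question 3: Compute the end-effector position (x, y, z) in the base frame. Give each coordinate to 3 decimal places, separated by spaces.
8.928 0.536 2.000

after link 1: o_1 = (2.5981, 1.5000, 2.0000)
after link 2: o_2 = (7.4282, 3.1340, 2.0000)
after link 3: o_3 = (8.9282, 0.5359, 2.0000)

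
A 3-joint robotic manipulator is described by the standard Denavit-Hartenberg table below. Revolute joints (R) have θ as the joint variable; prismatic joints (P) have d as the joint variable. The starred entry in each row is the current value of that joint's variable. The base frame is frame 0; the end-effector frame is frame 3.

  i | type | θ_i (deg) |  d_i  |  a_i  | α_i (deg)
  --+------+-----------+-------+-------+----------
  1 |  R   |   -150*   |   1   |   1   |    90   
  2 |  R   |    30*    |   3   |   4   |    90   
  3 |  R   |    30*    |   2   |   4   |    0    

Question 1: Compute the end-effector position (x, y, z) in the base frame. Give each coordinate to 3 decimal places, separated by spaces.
-9.830 0.098 3.000

after link 1: o_1 = (-0.8660, -0.5000, 1.0000)
after link 2: o_2 = (-5.3660, 0.3660, 3.0000)
after link 3: o_3 = (-9.8301, 0.0981, 3.0000)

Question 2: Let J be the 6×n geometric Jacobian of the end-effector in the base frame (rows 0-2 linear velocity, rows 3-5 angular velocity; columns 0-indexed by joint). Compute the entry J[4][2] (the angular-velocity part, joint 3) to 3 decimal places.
-0.250

axis z_2 = (-0.4330,-0.2500,-0.8660); lever o_n−o_2 = (-4.4641,-0.2679,0.0000)
cross product → J_v[:, 2] = (-0.2321,3.8660,-1.0000)
J_ω[:, 2] = z_2
entry J[4][2] = -0.2500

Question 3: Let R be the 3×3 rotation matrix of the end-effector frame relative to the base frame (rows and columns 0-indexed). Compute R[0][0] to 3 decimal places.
-0.900

End-effector x-axis (col 0 of R) = (-0.8995,0.0580,0.4330)
R[0][0] = -0.8995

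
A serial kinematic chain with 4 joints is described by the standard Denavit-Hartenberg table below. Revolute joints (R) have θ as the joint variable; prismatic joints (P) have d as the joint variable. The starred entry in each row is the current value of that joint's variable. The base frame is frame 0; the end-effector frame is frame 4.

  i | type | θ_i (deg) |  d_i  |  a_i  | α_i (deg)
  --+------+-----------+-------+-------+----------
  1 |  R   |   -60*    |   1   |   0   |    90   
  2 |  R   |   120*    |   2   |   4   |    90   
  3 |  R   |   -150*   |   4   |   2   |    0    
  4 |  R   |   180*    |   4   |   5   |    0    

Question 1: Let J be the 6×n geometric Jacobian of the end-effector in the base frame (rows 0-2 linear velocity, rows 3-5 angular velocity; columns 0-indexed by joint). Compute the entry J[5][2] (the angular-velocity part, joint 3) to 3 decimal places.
0.500

axis z_2 = (0.4330,-0.7500,0.5000); lever o_n−o_2 = (1.5155,-5.6250,6.2500)
cross product → J_v[:, 2] = (-1.8750,-1.9486,-1.2990)
J_ω[:, 2] = z_2
entry J[5][2] = 0.5000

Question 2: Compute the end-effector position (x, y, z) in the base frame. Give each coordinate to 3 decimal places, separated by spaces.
after link 1: o_1 = (0.0000, 0.0000, 1.0000)
after link 2: o_2 = (-2.7321, 0.7321, 4.4641)
after link 3: o_3 = (0.2990, -2.5179, 4.9641)
after link 4: o_4 = (-1.2165, -4.8929, 10.7141)

-1.217 -4.893 10.714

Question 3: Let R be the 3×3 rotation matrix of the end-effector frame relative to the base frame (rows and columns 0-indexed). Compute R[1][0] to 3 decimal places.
0.125

End-effector x-axis (col 0 of R) = (-0.6495,0.1250,0.7500)
R[1][0] = 0.1250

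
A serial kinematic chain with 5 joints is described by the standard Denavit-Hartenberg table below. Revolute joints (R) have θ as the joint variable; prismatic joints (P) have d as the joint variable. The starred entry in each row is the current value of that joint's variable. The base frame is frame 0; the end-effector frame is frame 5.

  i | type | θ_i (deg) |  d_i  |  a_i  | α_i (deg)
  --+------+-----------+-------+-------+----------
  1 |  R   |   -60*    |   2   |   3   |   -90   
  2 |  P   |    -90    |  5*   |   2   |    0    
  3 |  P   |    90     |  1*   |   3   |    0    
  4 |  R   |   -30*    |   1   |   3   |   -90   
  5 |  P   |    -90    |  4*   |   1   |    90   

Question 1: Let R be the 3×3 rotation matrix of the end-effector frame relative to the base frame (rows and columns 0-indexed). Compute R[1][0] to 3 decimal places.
0.500

End-effector x-axis (col 0 of R) = (0.8660,0.5000,0.0000)
R[1][0] = 0.5000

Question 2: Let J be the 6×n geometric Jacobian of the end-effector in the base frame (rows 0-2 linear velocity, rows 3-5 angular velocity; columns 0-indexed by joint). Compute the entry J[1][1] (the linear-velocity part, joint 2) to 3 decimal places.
prismatic axis z_1 = (0.8660,0.5000,0.0000)
J_v[:, 1] = z_1; J_ω[:, 1] = (0,0,0)
entry J[1][1] = 0.5000

0.500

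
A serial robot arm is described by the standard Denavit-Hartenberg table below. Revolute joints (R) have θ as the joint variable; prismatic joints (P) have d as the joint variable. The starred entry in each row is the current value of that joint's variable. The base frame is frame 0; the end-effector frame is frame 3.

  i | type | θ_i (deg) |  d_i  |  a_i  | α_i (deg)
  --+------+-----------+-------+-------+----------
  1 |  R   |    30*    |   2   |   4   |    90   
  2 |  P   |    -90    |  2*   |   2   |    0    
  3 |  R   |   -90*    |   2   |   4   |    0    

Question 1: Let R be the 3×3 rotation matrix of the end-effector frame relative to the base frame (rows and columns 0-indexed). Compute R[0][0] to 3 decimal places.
End-effector x-axis (col 0 of R) = (-0.8660,-0.5000,-0.0000)
R[0][0] = -0.8660

-0.866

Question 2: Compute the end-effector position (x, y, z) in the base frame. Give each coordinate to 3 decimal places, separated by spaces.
after link 1: o_1 = (3.4641, 2.0000, 2.0000)
after link 2: o_2 = (4.4641, 0.2679, 0.0000)
after link 3: o_3 = (2.0000, -3.4641, -0.0000)

2.000 -3.464 -0.000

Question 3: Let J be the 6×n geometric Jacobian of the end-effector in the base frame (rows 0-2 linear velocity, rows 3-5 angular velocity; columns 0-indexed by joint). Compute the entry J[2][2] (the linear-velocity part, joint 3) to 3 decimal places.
axis z_2 = (0.5000,-0.8660,0.0000); lever o_n−o_2 = (-2.4641,-3.7321,-0.0000)
cross product → J_v[:, 2] = (0.0000,0.0000,-4.0000)
J_ω[:, 2] = z_2
entry J[2][2] = -4.0000

-4.000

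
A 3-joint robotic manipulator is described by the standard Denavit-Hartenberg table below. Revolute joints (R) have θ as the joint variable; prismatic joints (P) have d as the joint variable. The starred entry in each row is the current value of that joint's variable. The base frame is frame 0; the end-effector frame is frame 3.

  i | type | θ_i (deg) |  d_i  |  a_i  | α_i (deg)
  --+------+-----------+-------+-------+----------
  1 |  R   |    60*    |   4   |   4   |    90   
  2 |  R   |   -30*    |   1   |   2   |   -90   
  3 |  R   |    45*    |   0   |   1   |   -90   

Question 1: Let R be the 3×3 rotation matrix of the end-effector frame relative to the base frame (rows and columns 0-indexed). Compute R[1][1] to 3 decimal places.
-0.433

End-effector y-axis (col 1 of R) = (-0.2500,-0.4330,-0.8660)
R[1][1] = -0.4330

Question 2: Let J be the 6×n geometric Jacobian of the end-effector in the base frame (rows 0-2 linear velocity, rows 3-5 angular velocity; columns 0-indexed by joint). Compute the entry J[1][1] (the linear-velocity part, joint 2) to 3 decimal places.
axis z_1 = (0.8660,-0.5000,0.0000); lever o_n−o_1 = (1.4259,1.8839,-1.3536)
cross product → J_v[:, 1] = (0.6768,1.1722,2.3444)
J_ω[:, 1] = z_1
entry J[1][1] = 1.1722

1.172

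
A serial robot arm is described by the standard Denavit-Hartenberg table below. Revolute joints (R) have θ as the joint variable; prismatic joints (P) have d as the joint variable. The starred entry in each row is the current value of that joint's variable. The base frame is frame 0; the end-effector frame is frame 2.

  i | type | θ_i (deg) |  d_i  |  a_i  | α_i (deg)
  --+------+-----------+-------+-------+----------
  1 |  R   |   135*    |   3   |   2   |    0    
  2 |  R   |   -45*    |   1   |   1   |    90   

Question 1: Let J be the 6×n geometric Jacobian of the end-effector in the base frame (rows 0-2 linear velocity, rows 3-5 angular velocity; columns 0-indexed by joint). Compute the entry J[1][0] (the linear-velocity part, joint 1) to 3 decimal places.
-1.414

axis z_0 = ẑ; lever o_n−o_0 = (-1.4142,2.4142,4.0000)
cross product → J_v[:, 0] = (-2.4142,-1.4142,0.0000)
J_ω[:, 0] = z_0
entry J[1][0] = -1.4142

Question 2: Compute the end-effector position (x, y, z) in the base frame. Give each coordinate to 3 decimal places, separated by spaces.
-1.414 2.414 4.000

after link 1: o_1 = (-1.4142, 1.4142, 3.0000)
after link 2: o_2 = (-1.4142, 2.4142, 4.0000)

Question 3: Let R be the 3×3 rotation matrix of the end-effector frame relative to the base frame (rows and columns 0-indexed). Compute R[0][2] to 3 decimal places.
1.000

End-effector z-axis (col 2 of R) = (1.0000,0.0000,0.0000)
R[0][2] = 1.0000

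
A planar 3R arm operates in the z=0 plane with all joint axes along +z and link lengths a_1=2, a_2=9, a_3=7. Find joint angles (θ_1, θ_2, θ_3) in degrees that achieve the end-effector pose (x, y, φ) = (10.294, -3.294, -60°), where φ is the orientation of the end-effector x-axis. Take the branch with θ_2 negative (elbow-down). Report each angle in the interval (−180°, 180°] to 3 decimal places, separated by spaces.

164.341 -150.006 -74.335

wrist centre = target − a_3·(cos φ, sin φ) = (6.7940, 2.7682)
cos θ_2 = (53.8212−2²−9²)/(2·2·9) = -0.8661; θ_2 = -150.0059° (elbow-down)
β = atan2(2.7682,6.7940) = 22.1682°; ψ = atan2(-4.4992,-5.7947) = -142.1730°
θ_1 = β − ψ = 164.3411°
θ_3 = φ − θ_1 − θ_2 = -74.3353° (wrapped to (-180°,180°])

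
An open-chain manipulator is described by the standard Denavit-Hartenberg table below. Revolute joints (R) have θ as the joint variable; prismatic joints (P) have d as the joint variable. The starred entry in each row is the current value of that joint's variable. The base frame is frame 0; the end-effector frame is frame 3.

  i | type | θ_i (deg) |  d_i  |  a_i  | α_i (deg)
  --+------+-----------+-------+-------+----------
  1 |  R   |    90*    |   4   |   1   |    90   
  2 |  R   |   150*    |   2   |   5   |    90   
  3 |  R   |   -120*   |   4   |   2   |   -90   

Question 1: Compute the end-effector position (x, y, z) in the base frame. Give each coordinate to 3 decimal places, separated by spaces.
0.268 -0.464 9.464

after link 1: o_1 = (0.0000, 1.0000, 4.0000)
after link 2: o_2 = (2.0000, -3.3301, 6.5000)
after link 3: o_3 = (0.2679, -0.4641, 9.4641)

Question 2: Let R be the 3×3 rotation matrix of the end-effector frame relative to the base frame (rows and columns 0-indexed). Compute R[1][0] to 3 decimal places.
0.433

End-effector x-axis (col 0 of R) = (-0.8660,0.4330,-0.2500)
R[1][0] = 0.4330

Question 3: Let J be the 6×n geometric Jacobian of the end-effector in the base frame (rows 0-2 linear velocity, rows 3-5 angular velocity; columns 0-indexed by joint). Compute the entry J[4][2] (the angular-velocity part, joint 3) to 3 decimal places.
0.500

axis z_2 = (0.0000,0.5000,0.8660); lever o_n−o_2 = (-1.7321,2.8660,2.9641)
cross product → J_v[:, 2] = (-1.0000,-1.5000,0.8660)
J_ω[:, 2] = z_2
entry J[4][2] = 0.5000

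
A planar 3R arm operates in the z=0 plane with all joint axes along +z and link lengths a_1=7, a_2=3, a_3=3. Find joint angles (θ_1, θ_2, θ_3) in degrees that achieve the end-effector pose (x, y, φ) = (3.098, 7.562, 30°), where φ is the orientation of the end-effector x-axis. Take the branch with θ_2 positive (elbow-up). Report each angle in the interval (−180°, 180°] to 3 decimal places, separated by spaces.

wrist centre = target − a_3·(cos φ, sin φ) = (0.4999, 6.0620)
cos θ_2 = (36.9978−7²−3²)/(2·7·3) = -0.5001; θ_2 = 120.0035° (elbow-up)
β = atan2(6.0620,0.4999) = 85.2856°; ψ = atan2(2.5980,5.4998) = 25.2849°
θ_1 = β − ψ = 60.0007°
θ_3 = φ − θ_1 − θ_2 = -150.0042° (wrapped to (-180°,180°])

60.001 120.004 -150.004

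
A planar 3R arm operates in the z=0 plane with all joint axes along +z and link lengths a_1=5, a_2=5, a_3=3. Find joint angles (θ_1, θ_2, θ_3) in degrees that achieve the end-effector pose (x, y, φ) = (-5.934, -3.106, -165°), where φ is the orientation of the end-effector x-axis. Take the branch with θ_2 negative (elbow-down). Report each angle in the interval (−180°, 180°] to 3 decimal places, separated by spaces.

wrist centre = target − a_3·(cos φ, sin φ) = (-3.0362, -2.3295)
cos θ_2 = (14.6454−5²−5²)/(2·5·5) = -0.7071; θ_2 = -134.9988° (elbow-down)
β = atan2(-2.3295,-3.0362) = -142.5028°; ψ = atan2(-3.5356,1.4645) = -67.4994°
θ_1 = β − ψ = -75.0034°
θ_3 = φ − θ_1 − θ_2 = 45.0022° (wrapped to (-180°,180°])

-75.003 -134.999 45.002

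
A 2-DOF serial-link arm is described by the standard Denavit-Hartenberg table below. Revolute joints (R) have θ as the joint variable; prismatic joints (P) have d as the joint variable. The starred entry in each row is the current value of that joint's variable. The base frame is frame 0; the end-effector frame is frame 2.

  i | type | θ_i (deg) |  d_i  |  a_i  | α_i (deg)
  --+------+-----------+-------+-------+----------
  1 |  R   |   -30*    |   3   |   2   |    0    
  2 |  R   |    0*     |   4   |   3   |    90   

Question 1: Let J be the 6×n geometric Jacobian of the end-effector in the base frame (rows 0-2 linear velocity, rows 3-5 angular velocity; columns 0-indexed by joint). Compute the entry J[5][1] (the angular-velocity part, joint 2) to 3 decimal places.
1.000

axis z_1 = (0.0000,0.0000,1.0000); lever o_n−o_1 = (2.5981,-1.5000,4.0000)
cross product → J_v[:, 1] = (1.5000,2.5981,-0.0000)
J_ω[:, 1] = z_1
entry J[5][1] = 1.0000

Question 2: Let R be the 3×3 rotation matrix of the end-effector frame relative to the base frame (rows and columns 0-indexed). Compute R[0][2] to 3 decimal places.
-0.500

End-effector z-axis (col 2 of R) = (-0.5000,-0.8660,0.0000)
R[0][2] = -0.5000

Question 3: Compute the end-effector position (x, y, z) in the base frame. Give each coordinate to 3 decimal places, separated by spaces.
after link 1: o_1 = (1.7321, -1.0000, 3.0000)
after link 2: o_2 = (4.3301, -2.5000, 7.0000)

4.330 -2.500 7.000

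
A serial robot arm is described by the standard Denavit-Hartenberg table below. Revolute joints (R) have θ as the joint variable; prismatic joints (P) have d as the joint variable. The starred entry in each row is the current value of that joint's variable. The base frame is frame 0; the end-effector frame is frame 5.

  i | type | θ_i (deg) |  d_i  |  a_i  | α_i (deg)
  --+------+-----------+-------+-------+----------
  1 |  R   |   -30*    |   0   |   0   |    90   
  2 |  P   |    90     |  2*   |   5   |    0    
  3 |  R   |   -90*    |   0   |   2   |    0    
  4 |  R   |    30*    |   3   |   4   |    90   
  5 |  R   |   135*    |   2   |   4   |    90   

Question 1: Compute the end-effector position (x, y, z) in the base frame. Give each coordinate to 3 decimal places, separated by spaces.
after link 1: o_1 = (0.0000, 0.0000, 0.0000)
after link 2: o_2 = (-1.0000, -1.7321, 5.0000)
after link 3: o_3 = (0.7321, -2.7321, 5.0000)
after link 4: o_4 = (2.2321, -7.0622, 7.0000)
after link 5: o_5 = (-0.4375, -8.7869, 3.8537)

-0.437 -8.787 3.854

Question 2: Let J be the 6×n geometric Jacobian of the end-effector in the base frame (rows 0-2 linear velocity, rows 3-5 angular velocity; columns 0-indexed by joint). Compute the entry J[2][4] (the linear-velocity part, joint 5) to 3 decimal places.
-1.414

axis z_4 = (0.4330,-0.2500,-0.8660); lever o_n−o_4 = (-2.6695,-1.7247,-3.1463)
cross product → J_v[:, 4] = (-0.7071,3.6742,-1.4142)
J_ω[:, 4] = z_4
entry J[2][4] = -1.4142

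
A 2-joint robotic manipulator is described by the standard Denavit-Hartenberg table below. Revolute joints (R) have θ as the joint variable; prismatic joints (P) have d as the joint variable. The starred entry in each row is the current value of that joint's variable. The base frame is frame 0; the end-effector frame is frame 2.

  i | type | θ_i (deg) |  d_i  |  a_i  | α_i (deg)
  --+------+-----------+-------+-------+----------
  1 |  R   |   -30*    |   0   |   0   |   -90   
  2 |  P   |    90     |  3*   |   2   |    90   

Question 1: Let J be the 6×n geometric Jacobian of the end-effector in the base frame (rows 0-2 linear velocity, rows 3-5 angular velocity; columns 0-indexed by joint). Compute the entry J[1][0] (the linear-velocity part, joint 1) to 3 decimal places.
1.500

axis z_0 = ẑ; lever o_n−o_0 = (1.5000,2.5981,-2.0000)
cross product → J_v[:, 0] = (-2.5981,1.5000,0.0000)
J_ω[:, 0] = z_0
entry J[1][0] = 1.5000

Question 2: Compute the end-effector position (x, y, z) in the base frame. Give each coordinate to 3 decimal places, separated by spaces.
1.500 2.598 -2.000

after link 1: o_1 = (0.0000, 0.0000, 0.0000)
after link 2: o_2 = (1.5000, 2.5981, -2.0000)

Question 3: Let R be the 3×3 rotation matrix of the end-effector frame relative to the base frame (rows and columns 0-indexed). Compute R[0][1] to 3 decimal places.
End-effector y-axis (col 1 of R) = (0.5000,0.8660,0.0000)
R[0][1] = 0.5000

0.500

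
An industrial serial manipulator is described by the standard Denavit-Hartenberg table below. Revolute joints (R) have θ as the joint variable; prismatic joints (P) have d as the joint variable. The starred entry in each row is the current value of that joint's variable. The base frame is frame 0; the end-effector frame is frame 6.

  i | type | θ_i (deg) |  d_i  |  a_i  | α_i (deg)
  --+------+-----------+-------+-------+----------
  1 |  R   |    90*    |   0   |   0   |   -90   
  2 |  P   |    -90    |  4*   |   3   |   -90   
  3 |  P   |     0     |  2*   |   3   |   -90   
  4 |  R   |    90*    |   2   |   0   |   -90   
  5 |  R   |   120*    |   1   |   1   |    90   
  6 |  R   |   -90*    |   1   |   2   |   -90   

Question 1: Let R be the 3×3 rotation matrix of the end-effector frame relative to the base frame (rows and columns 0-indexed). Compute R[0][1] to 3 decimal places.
End-effector y-axis (col 1 of R) = (0.5000,0.8660,-0.0000)
R[0][1] = 0.5000

0.500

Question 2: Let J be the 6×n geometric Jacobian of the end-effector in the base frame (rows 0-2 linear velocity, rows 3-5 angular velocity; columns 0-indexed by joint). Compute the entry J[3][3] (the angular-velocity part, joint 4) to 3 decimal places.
1.000

axis z_3 = (1.0000,0.0000,-0.0000); lever o_n−o_3 = (0.6340,-0.3660,1.0000)
cross product → J_v[:, 3] = (0.0000,-1.0000,-0.3660)
J_ω[:, 3] = z_3
entry J[3][3] = 1.0000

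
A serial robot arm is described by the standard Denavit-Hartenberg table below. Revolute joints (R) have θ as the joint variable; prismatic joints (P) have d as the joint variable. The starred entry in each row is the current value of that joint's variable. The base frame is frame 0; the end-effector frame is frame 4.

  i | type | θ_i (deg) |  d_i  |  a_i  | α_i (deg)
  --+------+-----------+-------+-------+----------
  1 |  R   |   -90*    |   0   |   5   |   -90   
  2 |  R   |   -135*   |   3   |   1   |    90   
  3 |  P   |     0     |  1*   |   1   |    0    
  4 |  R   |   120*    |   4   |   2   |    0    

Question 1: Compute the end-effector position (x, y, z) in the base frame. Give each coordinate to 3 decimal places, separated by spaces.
after link 1: o_1 = (0.0000, -5.0000, 0.0000)
after link 2: o_2 = (3.0000, -4.2929, 0.7071)
after link 3: o_3 = (3.0000, -2.8787, 0.7071)
after link 4: o_4 = (4.7321, -0.7574, -2.8284)

4.732 -0.757 -2.828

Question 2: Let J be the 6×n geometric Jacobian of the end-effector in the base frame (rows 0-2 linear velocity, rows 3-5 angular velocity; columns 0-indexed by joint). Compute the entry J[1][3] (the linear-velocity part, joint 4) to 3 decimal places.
-1.225

axis z_3 = (0.0000,0.7071,-0.7071); lever o_n−o_3 = (1.7321,2.1213,-3.5355)
cross product → J_v[:, 3] = (-1.0000,-1.2247,-1.2247)
J_ω[:, 3] = z_3
entry J[1][3] = -1.2247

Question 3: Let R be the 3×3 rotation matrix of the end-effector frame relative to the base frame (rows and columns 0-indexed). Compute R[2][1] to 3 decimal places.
End-effector y-axis (col 1 of R) = (-0.5000,-0.6124,-0.6124)
R[2][1] = -0.6124

-0.612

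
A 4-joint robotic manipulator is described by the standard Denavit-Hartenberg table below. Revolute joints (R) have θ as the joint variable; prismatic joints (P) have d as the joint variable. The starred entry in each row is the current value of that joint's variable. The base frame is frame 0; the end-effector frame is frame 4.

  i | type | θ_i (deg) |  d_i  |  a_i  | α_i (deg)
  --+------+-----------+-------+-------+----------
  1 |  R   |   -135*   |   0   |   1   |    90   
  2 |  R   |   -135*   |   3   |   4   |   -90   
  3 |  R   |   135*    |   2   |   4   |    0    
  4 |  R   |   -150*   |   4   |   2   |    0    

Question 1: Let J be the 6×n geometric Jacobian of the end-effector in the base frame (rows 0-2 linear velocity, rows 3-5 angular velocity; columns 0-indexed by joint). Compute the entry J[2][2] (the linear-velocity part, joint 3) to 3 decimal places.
1.634

axis z_2 = (-0.5000,-0.5000,-0.7071); lever o_n−o_2 = (-1.8143,-5.0823,-3.6087)
cross product → J_v[:, 2] = (-1.7894,-0.5214,1.6340)
J_ω[:, 2] = z_2
entry J[2][2] = 1.6340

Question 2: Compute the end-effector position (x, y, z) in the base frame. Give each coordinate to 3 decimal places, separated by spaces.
after link 1: o_1 = (-0.7071, -0.7071, 0.0000)
after link 2: o_2 = (-0.8284, 3.4142, -2.8284)
after link 3: o_3 = (-1.2426, -1.0000, -2.2426)
after link 4: o_4 = (-2.6427, -1.6680, -6.4371)

-2.643 -1.668 -6.437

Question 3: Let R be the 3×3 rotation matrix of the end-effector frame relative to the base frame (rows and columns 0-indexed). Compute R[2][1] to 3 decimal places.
-0.183

End-effector y-axis (col 1 of R) = (0.8124,-0.5536,-0.1830)
R[2][1] = -0.1830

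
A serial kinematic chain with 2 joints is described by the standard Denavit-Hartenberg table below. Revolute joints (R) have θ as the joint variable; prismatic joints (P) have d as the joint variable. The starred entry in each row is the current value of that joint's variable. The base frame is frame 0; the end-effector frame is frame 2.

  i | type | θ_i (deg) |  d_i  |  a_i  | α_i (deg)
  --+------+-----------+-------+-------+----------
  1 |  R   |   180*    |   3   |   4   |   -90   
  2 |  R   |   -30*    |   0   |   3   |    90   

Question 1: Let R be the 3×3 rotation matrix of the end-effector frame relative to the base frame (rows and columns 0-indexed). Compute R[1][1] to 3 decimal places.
End-effector y-axis (col 1 of R) = (-0.0000,-1.0000,0.0000)
R[1][1] = -1.0000

-1.000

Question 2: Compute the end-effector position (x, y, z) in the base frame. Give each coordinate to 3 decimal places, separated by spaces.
-6.598 0.000 4.500

after link 1: o_1 = (-4.0000, 0.0000, 3.0000)
after link 2: o_2 = (-6.5981, 0.0000, 4.5000)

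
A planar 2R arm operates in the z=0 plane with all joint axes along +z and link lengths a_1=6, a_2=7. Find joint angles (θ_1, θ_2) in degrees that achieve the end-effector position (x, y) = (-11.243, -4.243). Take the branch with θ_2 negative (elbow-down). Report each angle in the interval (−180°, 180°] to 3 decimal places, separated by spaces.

cos θ_2 = (144.4081−6²−7²)/(2·6·7) = 0.7072; θ_2 = -44.9893° (elbow-down)
β = atan2(-4.2430,-11.2430) = -159.3240°; ψ = atan2(-4.9488,10.9507) = -24.3191°
θ_1 = β − ψ = -135.0049°

-135.005 -44.989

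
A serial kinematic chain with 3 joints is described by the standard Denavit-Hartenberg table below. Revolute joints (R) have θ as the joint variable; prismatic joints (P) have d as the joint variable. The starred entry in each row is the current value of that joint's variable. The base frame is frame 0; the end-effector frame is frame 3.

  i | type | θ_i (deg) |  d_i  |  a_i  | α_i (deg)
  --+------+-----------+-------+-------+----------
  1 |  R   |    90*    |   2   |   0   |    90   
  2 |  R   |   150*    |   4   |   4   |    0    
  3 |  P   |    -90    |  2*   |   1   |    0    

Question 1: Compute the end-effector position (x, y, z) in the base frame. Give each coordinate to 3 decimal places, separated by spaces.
after link 1: o_1 = (0.0000, 0.0000, 2.0000)
after link 2: o_2 = (4.0000, -3.4641, 4.0000)
after link 3: o_3 = (6.0000, -2.9641, 4.8660)

6.000 -2.964 4.866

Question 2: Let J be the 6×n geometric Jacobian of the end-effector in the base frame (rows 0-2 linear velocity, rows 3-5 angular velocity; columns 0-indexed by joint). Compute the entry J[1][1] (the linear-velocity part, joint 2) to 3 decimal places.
-2.866

axis z_1 = (1.0000,-0.0000,0.0000); lever o_n−o_1 = (6.0000,-2.9641,2.8660)
cross product → J_v[:, 1] = (0.0000,-2.8660,-2.9641)
J_ω[:, 1] = z_1
entry J[1][1] = -2.8660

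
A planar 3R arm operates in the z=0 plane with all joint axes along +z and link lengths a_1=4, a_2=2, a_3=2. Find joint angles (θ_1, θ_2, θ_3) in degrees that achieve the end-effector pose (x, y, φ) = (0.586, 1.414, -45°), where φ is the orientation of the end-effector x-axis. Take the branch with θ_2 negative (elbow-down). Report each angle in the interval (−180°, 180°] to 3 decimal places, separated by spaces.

134.996 -135.008 -44.988

wrist centre = target − a_3·(cos φ, sin φ) = (-0.8282, 2.8282)
cos θ_2 = (8.6847−4²−2²)/(2·4·2) = -0.7072; θ_2 = -135.0079° (elbow-down)
β = atan2(2.8282,-0.8282) = 106.3221°; ψ = atan2(-1.4140,2.5856) = -28.6735°
θ_1 = β − ψ = 134.9957°
θ_3 = φ − θ_1 − θ_2 = -44.9878° (wrapped to (-180°,180°])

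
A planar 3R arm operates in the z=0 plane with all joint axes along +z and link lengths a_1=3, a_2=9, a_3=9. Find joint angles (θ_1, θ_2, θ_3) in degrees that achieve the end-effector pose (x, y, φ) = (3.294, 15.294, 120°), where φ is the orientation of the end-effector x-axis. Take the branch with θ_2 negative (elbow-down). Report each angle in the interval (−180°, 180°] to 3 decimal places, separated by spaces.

wrist centre = target − a_3·(cos φ, sin φ) = (7.7940, 7.4998)
cos θ_2 = (116.9930−3²−9²)/(2·3·9) = 0.4999; θ_2 = -60.0086° (elbow-down)
β = atan2(7.4998,7.7940) = 43.8979°; ψ = atan2(-7.7949,7.4988) = -46.1090°
θ_1 = β − ψ = 90.0069°
θ_3 = φ − θ_1 − θ_2 = 90.0017° (wrapped to (-180°,180°])

90.007 -60.009 90.002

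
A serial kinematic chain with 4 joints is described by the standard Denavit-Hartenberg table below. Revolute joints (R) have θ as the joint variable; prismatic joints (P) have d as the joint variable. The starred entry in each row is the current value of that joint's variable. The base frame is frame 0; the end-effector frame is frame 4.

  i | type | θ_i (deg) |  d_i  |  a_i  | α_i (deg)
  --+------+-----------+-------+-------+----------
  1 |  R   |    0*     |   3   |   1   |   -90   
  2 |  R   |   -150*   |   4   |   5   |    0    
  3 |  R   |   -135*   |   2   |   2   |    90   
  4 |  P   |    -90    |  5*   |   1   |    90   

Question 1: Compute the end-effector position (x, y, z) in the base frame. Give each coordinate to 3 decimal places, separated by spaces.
after link 1: o_1 = (1.0000, 0.0000, 3.0000)
after link 2: o_2 = (-3.3301, 4.0000, 5.5000)
after link 3: o_3 = (-2.8125, 6.0000, 3.5681)
after link 4: o_4 = (2.0171, 5.0000, 4.8622)

2.017 5.000 4.862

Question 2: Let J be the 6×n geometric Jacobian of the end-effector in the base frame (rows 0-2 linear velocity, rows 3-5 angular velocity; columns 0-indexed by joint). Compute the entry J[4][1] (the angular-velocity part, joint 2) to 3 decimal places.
1.000

axis z_1 = (0.0000,1.0000,0.0000); lever o_n−o_1 = (1.0171,5.0000,1.8622)
cross product → J_v[:, 1] = (1.8622,0.0000,-1.0171)
J_ω[:, 1] = z_1
entry J[4][1] = 1.0000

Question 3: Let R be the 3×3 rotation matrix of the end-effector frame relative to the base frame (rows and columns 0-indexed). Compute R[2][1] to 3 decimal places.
0.259

End-effector y-axis (col 1 of R) = (0.9659,0.0000,0.2588)
R[2][1] = 0.2588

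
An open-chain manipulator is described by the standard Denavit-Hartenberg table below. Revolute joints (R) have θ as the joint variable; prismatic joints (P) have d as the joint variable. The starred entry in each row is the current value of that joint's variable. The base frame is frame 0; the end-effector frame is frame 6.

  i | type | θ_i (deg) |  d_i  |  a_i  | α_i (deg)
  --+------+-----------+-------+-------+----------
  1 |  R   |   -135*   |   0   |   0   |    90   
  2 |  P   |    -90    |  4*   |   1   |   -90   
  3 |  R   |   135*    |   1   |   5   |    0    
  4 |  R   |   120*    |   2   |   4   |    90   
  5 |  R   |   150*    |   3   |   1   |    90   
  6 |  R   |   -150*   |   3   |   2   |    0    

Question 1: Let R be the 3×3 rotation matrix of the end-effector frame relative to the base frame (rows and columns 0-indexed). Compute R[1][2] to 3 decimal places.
-0.271

End-effector z-axis (col 2 of R) = (-0.9539,-0.2709,0.1294)
R[1][2] = -0.2709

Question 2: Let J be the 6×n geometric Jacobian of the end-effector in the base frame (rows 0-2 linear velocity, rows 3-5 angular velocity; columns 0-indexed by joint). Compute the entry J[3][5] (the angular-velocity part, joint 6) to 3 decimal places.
axis z_5 = (-0.9539,-0.2709,0.1294); lever o_n−o_5 = (-3.4568,1.0073,-0.1895)
cross product → J_v[:, 5] = (-0.0790,-0.6281,-1.8972)
J_ω[:, 5] = z_5
entry J[3][5] = -0.9539

-0.954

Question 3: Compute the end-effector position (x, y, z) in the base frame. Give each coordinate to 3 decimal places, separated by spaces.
-7.852 0.452 6.055

after link 1: o_1 = (0.0000, 0.0000, 0.0000)
after link 2: o_2 = (-2.8284, 2.8284, -1.0000)
after link 3: o_3 = (-1.0355, -0.3787, 2.5355)
after link 4: o_4 = (-5.1818, 0.9392, 3.5708)
after link 5: o_5 = (-4.3948, -0.5549, 6.2444)
after link 6: o_6 = (-7.8516, 0.4524, 6.0550)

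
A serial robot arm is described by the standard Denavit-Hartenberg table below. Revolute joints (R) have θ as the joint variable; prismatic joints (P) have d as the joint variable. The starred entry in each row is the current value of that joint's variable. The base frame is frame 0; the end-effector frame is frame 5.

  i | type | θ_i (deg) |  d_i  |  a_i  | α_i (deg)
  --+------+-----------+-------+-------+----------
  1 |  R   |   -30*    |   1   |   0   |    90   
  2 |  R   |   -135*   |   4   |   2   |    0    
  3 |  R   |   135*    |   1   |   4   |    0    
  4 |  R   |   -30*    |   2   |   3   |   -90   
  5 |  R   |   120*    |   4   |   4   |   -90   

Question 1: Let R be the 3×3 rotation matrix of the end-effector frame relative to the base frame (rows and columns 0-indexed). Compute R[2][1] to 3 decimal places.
End-effector y-axis (col 1 of R) = (-0.4330,0.2500,-0.8660)
R[2][1] = -0.8660

-0.866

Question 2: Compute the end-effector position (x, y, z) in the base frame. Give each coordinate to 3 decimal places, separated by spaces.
after link 1: o_1 = (0.0000, 0.0000, 1.0000)
after link 2: o_2 = (-3.2247, -2.7570, -0.4142)
after link 3: o_3 = (-0.2606, -5.6230, -0.4142)
after link 4: o_4 = (0.9894, -8.6541, -1.9142)
after link 5: o_5 = (2.9535, -5.7881, 2.5499)

2.953 -5.788 2.550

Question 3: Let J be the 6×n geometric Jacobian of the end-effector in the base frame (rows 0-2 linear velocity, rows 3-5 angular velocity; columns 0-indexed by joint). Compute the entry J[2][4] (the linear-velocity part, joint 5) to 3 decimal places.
axis z_4 = (0.4330,-0.2500,0.8660); lever o_n−o_4 = (1.9641,2.8660,4.4641)
cross product → J_v[:, 4] = (-3.5981,-0.2321,1.7321)
J_ω[:, 4] = z_4
entry J[2][4] = 1.7321

1.732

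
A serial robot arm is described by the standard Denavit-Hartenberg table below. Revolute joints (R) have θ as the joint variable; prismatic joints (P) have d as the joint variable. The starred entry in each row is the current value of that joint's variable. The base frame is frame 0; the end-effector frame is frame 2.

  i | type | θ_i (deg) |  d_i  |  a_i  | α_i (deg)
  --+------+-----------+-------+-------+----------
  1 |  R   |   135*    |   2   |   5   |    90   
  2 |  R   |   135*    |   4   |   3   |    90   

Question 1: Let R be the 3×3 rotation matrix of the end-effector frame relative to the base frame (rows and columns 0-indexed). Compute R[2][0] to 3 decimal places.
End-effector x-axis (col 0 of R) = (0.5000,-0.5000,0.7071)
R[2][0] = 0.7071

0.707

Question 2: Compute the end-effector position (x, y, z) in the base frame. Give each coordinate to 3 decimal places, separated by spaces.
0.793 4.864 4.121

after link 1: o_1 = (-3.5355, 3.5355, 2.0000)
after link 2: o_2 = (0.7929, 4.8640, 4.1213)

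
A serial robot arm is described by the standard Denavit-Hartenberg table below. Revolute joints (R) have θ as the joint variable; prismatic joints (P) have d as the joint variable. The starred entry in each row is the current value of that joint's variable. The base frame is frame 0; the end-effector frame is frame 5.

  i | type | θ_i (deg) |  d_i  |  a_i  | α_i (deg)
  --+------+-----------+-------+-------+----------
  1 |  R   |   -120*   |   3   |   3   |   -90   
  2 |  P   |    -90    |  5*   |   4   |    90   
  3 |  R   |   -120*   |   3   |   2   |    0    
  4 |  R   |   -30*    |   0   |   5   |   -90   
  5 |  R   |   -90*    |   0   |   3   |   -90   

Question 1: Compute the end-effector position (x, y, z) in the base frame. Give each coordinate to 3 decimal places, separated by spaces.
after link 1: o_1 = (-1.5000, -2.5981, 3.0000)
after link 2: o_2 = (2.8301, -5.0981, 7.0000)
after link 3: o_3 = (2.8301, -1.6340, 6.0000)
after link 4: o_4 = (0.6651, -0.3840, 1.6699)
after link 5: o_5 = (2.1651, 2.2141, 1.6699)

2.165 2.214 1.670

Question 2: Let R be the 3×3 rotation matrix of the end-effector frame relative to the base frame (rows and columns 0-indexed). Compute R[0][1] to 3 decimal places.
0.750

End-effector y-axis (col 1 of R) = (0.7500,-0.4330,-0.5000)
R[0][1] = 0.7500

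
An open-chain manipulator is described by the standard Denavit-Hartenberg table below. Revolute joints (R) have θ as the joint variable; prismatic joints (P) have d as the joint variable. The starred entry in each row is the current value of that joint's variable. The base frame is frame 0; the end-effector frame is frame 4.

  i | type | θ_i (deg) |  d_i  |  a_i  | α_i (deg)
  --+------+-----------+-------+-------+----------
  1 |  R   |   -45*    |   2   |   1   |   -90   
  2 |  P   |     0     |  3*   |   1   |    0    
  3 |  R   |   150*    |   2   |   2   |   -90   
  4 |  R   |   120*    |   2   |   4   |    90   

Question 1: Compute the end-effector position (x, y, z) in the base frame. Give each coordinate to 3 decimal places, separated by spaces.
1.793 0.379 3.732

after link 1: o_1 = (0.7071, -0.7071, 2.0000)
after link 2: o_2 = (3.5355, 0.7071, 2.0000)
after link 3: o_3 = (3.7250, 3.3461, 1.0000)
after link 4: o_4 = (1.7932, 0.3789, 3.7321)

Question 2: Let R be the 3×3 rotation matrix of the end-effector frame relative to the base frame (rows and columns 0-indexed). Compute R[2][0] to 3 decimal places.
End-effector x-axis (col 0 of R) = (-0.3062,-0.9186,0.2500)
R[2][0] = 0.2500

0.250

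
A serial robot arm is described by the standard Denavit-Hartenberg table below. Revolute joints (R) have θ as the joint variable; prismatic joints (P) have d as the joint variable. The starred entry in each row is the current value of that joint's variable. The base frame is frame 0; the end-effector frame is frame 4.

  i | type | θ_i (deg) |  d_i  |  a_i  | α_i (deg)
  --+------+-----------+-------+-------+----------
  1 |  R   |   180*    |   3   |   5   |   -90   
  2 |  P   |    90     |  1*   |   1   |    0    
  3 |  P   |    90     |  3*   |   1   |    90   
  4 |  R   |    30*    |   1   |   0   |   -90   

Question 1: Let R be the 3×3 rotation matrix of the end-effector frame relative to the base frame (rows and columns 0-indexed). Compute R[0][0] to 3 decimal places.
End-effector x-axis (col 0 of R) = (0.8660,-0.5000,-0.0000)
R[0][0] = 0.8660

0.866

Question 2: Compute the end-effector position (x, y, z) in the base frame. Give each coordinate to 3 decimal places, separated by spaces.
-4.000 -4.000 1.000

after link 1: o_1 = (-5.0000, 0.0000, 3.0000)
after link 2: o_2 = (-5.0000, -1.0000, 2.0000)
after link 3: o_3 = (-4.0000, -4.0000, 2.0000)
after link 4: o_4 = (-4.0000, -4.0000, 1.0000)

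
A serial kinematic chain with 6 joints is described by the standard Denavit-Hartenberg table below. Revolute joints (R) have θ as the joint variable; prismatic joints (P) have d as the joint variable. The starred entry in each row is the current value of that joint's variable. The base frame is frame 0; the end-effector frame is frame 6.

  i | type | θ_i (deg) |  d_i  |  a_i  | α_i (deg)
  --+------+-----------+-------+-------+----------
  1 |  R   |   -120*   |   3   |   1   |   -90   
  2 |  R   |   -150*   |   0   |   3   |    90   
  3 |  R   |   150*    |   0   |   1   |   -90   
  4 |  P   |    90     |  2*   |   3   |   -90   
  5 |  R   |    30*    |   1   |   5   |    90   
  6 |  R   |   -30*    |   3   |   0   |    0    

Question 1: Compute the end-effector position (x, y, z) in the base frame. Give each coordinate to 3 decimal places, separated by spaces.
after link 1: o_1 = (-0.5000, -0.8660, 3.0000)
after link 2: o_2 = (0.7990, 1.3840, 4.5000)
after link 3: o_3 = (0.8571, 0.4845, 4.0670)
after link 4: o_4 = (-1.8260, -0.6986, 6.1651)
after link 5: o_5 = (-0.5502, -1.8191, 10.9731)
after link 6: o_6 = (-3.4363, -2.3179, 11.6226)

-3.436 -2.318 11.623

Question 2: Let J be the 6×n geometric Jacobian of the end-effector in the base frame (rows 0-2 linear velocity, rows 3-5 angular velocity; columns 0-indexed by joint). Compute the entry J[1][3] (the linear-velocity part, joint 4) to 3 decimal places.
0.058

prismatic axis z_3 = (-0.9665,0.0580,-0.2500)
J_v[:, 3] = z_3; J_ω[:, 3] = (0,0,0)
entry J[1][3] = 0.0580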